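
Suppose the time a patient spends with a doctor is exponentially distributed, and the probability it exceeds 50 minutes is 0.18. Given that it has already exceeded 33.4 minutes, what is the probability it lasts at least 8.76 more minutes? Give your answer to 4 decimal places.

From e^(−λ·50) = 0.18, λ = −ln(0.18)/50 = 0.034296.
Memoryless: P(X > 33.4+8.76 | X > 33.4) = P(X > 8.76) = e^(−0.034296·8.76) ≈ 0.7405.

0.7405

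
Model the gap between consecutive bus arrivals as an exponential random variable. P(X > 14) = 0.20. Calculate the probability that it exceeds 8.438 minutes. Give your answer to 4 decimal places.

0.3791

e^(−λ·14) = 0.20 ⇒ λ = −ln(0.20)/14 = 0.11496.
P(X > 8.438) = e^(−0.11496·8.438) = e^(−0.97003) ≈ 0.3791.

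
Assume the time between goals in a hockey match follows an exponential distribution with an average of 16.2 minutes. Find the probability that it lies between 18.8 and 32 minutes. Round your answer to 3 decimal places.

The rate is λ = 1/16.2 = 0.0617284 per minute.
P(18.8 < X < 32) = e^(−λ·18.8) − e^(−λ·32) = 0.31333 − 0.13872 ≈ 0.175.

0.175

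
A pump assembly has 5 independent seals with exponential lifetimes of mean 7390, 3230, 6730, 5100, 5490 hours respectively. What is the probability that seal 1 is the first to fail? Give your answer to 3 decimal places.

0.139

Rates: λ_i = 1/mean_i → 0.000135318, 0.000309598, 0.000148588, 0.000196078, 0.000182149; Σλ = 0.000971732.
P(seal 1 first) = λ_1/Σλ = 0.000135318/0.000971732 ≈ 0.139.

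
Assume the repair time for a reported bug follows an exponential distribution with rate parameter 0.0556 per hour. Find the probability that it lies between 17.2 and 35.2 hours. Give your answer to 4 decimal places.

0.2430

P(17.2 < X < 35.2) = e^(−λ·17.2) − e^(−λ·35.2) = 0.38430 − 0.14126 ≈ 0.2430.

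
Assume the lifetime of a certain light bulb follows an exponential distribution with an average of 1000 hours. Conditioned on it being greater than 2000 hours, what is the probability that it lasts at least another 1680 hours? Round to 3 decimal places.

The rate is λ = 1/1000 = 0.001 per hour.
By the memoryless property, P(X > 2000+1680 | X > 2000) = P(X > 1680).
P(X > 1680) = e^(−1.68) ≈ 0.186.

0.186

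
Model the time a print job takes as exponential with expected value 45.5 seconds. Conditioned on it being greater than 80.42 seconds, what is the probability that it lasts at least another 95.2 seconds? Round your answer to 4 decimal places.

0.1234

The rate is λ = 1/45.5 = 0.021978 per second.
By the memoryless property, P(X > 80.42+95.2 | X > 80.42) = P(X > 95.2).
P(X > 95.2) = e^(−2.0923) ≈ 0.1234.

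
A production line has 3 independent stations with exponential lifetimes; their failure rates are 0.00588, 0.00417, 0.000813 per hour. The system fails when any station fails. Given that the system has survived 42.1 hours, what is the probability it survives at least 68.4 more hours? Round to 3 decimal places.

0.476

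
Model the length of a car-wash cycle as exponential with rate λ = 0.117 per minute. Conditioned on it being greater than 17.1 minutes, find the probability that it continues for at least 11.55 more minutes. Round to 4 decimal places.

By the memoryless property, P(X > 17.1+11.55 | X > 17.1) = P(X > 11.55).
P(X > 11.55) = e^(−1.3514) ≈ 0.2589.

0.2589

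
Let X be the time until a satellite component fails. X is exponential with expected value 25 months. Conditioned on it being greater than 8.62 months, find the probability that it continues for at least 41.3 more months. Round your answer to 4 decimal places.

0.1917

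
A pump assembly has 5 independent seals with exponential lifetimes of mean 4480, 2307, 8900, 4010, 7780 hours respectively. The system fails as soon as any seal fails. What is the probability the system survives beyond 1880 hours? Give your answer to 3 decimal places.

The first failure time is exponential with rate Σλ_i = 1/4480 + 1/2307 + 1/8900 + 1/4010 + 1/7780 = 0.00114695 per hour.
P(min > 1880) = e^(−0.00114695·1880) = e^(−2.1563) ≈ 0.116.

0.116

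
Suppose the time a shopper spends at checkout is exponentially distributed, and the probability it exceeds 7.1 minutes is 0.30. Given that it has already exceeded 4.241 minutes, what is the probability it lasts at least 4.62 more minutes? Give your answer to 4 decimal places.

0.4568

From e^(−λ·7.1) = 0.30, λ = −ln(0.30)/7.1 = 0.169574.
Memoryless: P(X > 4.241+4.62 | X > 4.241) = P(X > 4.62) = e^(−0.169574·4.62) ≈ 0.4568.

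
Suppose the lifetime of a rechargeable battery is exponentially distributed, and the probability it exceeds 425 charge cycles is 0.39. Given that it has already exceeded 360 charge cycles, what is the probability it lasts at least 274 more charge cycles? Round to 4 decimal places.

0.5450

From e^(−λ·425) = 0.39, λ = −ln(0.39)/425 = 0.00221555.
Memoryless: P(X > 360+274 | X > 360) = P(X > 274) = e^(−0.00221555·274) ≈ 0.5450.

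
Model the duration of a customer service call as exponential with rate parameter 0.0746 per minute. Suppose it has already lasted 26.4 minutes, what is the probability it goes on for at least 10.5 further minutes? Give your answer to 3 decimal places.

By the memoryless property, P(X > 26.4+10.5 | X > 26.4) = P(X > 10.5).
P(X > 10.5) = e^(−0.7833) ≈ 0.457.

0.457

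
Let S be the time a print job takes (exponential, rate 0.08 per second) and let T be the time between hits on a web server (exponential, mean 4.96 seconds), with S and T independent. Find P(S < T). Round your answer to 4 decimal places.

λ_1 = 0.08, λ_2 = 1/4.96 = 0.201613.
For independent exponentials, P(S < T) = λ_1/(λ_1+λ_2) = 0.08/0.281613 ≈ 0.2841.

0.2841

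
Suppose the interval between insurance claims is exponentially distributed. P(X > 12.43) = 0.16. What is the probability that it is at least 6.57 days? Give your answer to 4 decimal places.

e^(−λ·12.43) = 0.16 ⇒ λ = −ln(0.16)/12.43 = 0.147432.
P(X > 6.57) = e^(−0.147432·6.57) = e^(−0.96863) ≈ 0.3796.

0.3796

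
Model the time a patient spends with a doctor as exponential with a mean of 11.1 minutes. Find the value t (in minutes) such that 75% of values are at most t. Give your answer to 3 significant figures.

15.4

The rate is λ = 1/11.1 = 0.0900901 per minute.
Set 1 − e^(−λt) = 0.75, so t = −ln(0.25)/λ = 1.3863/0.0900901 ≈ 15.3879 minutes.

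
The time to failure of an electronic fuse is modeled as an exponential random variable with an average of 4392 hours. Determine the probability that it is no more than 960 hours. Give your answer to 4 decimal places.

0.1963

The rate is λ = 1/4392 = 0.000227687 per hour.
P(X ≤ 960) = 1 − e^(−λ·960) = 1 − e^(−0.21858) ≈ 0.1963.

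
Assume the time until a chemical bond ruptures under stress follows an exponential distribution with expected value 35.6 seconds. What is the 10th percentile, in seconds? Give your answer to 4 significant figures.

The rate is λ = 1/35.6 = 0.0280899 per second.
Set 1 − e^(−λt) = 0.1, so t = −ln(0.9)/λ = 0.10536/0.0280899 ≈ 3.75083 seconds.

3.751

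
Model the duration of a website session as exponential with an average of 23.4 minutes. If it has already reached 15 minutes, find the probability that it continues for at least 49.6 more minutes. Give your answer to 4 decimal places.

0.1201

The rate is λ = 1/23.4 = 0.042735 per minute.
The exponential is memoryless, so the remaining time is again Exp(λ): the condition X > 15 is irrelevant.
P(X > 49.6) = e^(−2.1197) ≈ 0.1201.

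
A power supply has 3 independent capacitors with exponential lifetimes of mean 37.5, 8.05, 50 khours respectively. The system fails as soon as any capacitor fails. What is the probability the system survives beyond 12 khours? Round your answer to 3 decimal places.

The first failure time is exponential with rate Σλ_i = 1/37.5 + 1/8.05 + 1/50 = 0.17089 per khour.
P(min > 12) = e^(−0.17089·12) = e^(−2.0507) ≈ 0.129.

0.129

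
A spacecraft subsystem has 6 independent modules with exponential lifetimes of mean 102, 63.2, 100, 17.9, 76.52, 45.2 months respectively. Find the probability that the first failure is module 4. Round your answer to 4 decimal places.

0.4410

Rates: λ_i = 1/mean_i → 0.00980392, 0.0158228, 0.01, 0.0558659, 0.0130685, 0.0221239; Σλ = 0.126685.
P(module 4 first) = λ_4/Σλ = 0.0558659/0.126685 ≈ 0.4410.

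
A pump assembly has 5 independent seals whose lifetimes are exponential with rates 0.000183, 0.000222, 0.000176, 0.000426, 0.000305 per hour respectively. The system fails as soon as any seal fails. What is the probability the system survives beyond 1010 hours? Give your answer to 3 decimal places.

0.266

The time to first failure is exponential with rate Σλ = 0.000183 + 0.000222 + 0.000176 + 0.000426 + 0.000305 = 0.001312.
P(min > 1010) = e^(−0.001312·1010) = e^(−1.3251) ≈ 0.266.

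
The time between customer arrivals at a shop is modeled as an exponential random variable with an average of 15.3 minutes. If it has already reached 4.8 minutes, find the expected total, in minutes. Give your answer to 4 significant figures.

The rate is λ = 1/15.3 = 0.0653595 per minute.
By memorylessness, E[X | X > 4.8] = 4.8 + 1/λ = 4.8 + 15.3 = 20.1 minutes.

20.10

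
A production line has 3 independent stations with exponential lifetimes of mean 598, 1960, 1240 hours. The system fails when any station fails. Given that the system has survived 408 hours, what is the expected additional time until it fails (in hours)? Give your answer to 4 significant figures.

First-failure rate Σλ = 1/598 + 1/1960 + 1/1240 = 0.0029889.
By memorylessness the expected residual is 1/Σλ = 334.572 hours, regardless of the 408 already elapsed.

334.6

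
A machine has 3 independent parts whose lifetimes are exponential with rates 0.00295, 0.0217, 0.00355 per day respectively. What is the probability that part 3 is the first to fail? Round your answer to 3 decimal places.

0.126

The time to first failure is exponential with rate Σλ = 0.00295 + 0.0217 + 0.00355 = 0.0282.
P(part 3 first) = λ_3/Σλ = 0.00355/0.0282 ≈ 0.126.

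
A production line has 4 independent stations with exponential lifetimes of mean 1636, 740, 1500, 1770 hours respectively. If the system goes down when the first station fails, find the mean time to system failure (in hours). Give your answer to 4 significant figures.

313.1

The first failure time is exponential with rate Σλ_i = 1/1636 + 1/740 + 1/1500 + 1/1770 = 0.00319424 per hour.
E[min] = 1/Σλ = 1/0.00319424 = 313.064 hours.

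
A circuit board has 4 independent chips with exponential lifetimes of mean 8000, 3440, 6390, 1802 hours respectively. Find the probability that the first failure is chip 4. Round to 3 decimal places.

Rates: λ_i = 1/mean_i → 0.000125, 0.000290698, 0.000156495, 0.000554939; Σλ = 0.00112713.
P(chip 4 first) = λ_4/Σλ = 0.000554939/0.00112713 ≈ 0.492.

0.492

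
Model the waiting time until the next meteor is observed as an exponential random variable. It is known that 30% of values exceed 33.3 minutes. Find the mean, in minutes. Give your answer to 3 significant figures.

27.7

e^(−λ·33.3) = 0.30 ⇒ λ = −ln(0.30)/33.3 = 0.0361553.
Mean = 1/λ = 27.6584 minutes.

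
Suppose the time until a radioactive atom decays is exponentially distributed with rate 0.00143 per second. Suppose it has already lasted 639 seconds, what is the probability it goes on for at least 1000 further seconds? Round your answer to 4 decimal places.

P(X > s+t | X > s) = e^(−λ(s+t))/e^(−λs) = e^(−λt), independent of s = 639.
P(X > 1000) = e^(−1.43) ≈ 0.2393.

0.2393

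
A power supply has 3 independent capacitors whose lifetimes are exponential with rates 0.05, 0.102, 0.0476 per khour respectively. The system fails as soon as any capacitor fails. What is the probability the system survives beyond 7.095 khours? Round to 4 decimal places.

The time to first failure is exponential with rate Σλ = 0.05 + 0.102 + 0.0476 = 0.1996.
P(min > 7.095) = e^(−0.1996·7.095) = e^(−1.4162) ≈ 0.2426.

0.2426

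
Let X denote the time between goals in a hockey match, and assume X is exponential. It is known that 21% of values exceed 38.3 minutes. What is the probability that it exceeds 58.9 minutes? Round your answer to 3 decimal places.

e^(−λ·38.3) = 0.21 ⇒ λ = −ln(0.21)/38.3 = 0.040748.
P(X > 58.9) = e^(−0.040748·58.9) = e^(−2.4001) ≈ 0.091.

0.091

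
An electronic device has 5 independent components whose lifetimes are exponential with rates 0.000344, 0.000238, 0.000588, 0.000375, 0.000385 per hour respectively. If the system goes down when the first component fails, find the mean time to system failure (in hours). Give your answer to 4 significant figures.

The time to first failure is exponential with rate Σλ = 0.000344 + 0.000238 + 0.000588 + 0.000375 + 0.000385 = 0.00193.
E[min] = 1/Σλ = 1/0.00193 = 518.135 hours.

518.1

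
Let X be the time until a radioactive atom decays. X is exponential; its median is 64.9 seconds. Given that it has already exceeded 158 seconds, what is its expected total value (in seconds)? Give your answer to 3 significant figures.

For an exponential, median = ln(2)/λ, so λ = ln 2 / 64.9 = 0.0106802 per second.
By memorylessness, E[X | X > 158] = 158 + 1/λ = 158 + 93.6309 = 251.631 seconds.

252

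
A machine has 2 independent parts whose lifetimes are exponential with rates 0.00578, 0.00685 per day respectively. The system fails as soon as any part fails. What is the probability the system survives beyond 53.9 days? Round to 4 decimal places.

0.5062

The time to first failure is exponential with rate Σλ = 0.00578 + 0.00685 = 0.01263.
P(min > 53.9) = e^(−0.01263·53.9) = e^(−0.68076) ≈ 0.5062.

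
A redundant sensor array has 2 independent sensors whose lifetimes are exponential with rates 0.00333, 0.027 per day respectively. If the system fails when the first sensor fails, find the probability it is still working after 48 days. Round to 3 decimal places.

0.233

The time to first failure is exponential with rate Σλ = 0.00333 + 0.027 = 0.03033.
P(min > 48) = e^(−0.03033·48) = e^(−1.4558) ≈ 0.233.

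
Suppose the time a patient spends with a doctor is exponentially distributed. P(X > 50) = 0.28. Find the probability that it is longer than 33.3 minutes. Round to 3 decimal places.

e^(−λ·50) = 0.28 ⇒ λ = −ln(0.28)/50 = 0.0254593.
P(X > 33.3) = e^(−0.0254593·33.3) = e^(−0.8478) ≈ 0.428.

0.428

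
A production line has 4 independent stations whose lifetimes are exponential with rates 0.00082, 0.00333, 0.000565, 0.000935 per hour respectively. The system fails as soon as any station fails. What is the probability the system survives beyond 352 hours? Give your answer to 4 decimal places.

0.1369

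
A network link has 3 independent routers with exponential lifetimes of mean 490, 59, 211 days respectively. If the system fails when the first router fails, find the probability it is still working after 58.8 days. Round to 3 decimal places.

0.248

The first failure time is exponential with rate Σλ_i = 1/490 + 1/59 + 1/211 = 0.0237293 per day.
P(min > 58.8) = e^(−0.0237293·58.8) = e^(−1.3953) ≈ 0.248.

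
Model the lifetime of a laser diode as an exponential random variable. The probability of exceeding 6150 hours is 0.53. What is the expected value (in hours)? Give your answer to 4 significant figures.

9687

e^(−λ·6150) = 0.53 ⇒ λ = −ln(0.53)/6150 = 0.000103232.
Mean = 1/λ = 9686.9 hours.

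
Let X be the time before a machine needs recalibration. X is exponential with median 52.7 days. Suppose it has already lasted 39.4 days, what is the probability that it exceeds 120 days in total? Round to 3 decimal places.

For an exponential, median = ln(2)/λ, so λ = ln 2 / 52.7 = 0.0131527 per day.
By the memoryless property, P(X > 39.4+80.6 | X > 39.4) = P(X > 80.6).
P(X > 80.6) = e^(−1.0601) ≈ 0.346.

0.346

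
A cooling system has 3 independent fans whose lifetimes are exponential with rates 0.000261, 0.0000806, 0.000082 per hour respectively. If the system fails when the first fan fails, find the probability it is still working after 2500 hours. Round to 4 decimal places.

The time to first failure is exponential with rate Σλ = 0.000261 + 0.0000806 + 0.000082 = 0.0004236.
P(min > 2500) = e^(−0.0004236·2500) = e^(−1.059) ≈ 0.3468.

0.3468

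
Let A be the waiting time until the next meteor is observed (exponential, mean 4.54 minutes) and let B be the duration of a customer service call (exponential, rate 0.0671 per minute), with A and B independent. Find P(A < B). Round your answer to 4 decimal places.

0.7665

λ_1 = 1/4.54 = 0.220264, λ_2 = 0.0671.
For independent exponentials, P(A < B) = λ_1/(λ_1+λ_2) = 0.220264/0.287364 ≈ 0.7665.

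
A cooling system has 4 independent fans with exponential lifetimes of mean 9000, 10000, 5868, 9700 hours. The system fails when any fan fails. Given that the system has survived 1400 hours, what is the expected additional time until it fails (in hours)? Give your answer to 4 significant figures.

2063

First-failure rate Σλ = 1/9000 + 1/10000 + 1/5868 + 1/9700 = 0.00048462.
By memorylessness the expected residual is 1/Σλ = 2063.47 hours, regardless of the 1400 already elapsed.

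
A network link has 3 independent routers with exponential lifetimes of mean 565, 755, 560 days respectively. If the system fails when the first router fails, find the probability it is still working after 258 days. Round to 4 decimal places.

0.2839

The first failure time is exponential with rate Σλ_i = 1/565 + 1/755 + 1/560 = 0.00488013 per day.
P(min > 258) = e^(−0.00488013·258) = e^(−1.2591) ≈ 0.2839.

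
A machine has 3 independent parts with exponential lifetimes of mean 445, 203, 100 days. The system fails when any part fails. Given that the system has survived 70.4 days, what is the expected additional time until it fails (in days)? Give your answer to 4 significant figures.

First-failure rate Σλ = 1/445 + 1/203 + 1/100 = 0.0171733.
By memorylessness the expected residual is 1/Σλ = 58.2299 days, regardless of the 70.4 already elapsed.

58.23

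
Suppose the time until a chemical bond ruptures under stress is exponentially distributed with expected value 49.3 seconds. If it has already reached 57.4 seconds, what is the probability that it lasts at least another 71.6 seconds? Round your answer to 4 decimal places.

The rate is λ = 1/49.3 = 0.020284 per second.
The exponential is memoryless, so the remaining time is again Exp(λ): the condition X > 57.4 is irrelevant.
P(X > 71.6) = e^(−1.4523) ≈ 0.2340.

0.2340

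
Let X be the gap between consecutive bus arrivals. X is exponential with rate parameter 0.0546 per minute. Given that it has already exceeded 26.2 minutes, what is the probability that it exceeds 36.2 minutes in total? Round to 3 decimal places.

0.579

By the memoryless property, P(X > 26.2+10 | X > 26.2) = P(X > 10).
P(X > 10) = e^(−0.546) ≈ 0.579.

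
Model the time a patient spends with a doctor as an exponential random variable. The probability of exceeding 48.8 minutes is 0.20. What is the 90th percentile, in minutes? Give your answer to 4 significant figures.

69.82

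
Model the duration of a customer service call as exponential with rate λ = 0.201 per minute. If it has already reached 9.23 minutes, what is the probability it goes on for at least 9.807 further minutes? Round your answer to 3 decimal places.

0.139

The exponential is memoryless, so the remaining time is again Exp(λ): the condition X > 9.23 is irrelevant.
P(X > 9.807) = e^(−1.9712) ≈ 0.139.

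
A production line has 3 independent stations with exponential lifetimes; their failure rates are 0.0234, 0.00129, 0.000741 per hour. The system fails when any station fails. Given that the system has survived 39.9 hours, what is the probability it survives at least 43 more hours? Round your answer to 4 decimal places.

0.3350

Time to first failure ~ Exp(Σλ) with Σλ = 0.025431.
By memorylessness, P(T > 39.9+43 | T > 39.9) = P(T > 43) = e^(−0.025431·43) ≈ 0.3350.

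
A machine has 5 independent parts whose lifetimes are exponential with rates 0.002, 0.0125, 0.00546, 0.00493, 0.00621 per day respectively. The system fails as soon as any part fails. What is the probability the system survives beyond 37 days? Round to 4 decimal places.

The time to first failure is exponential with rate Σλ = 0.002 + 0.0125 + 0.00546 + 0.00493 + 0.00621 = 0.0311.
P(min > 37) = e^(−0.0311·37) = e^(−1.1507) ≈ 0.3164.

0.3164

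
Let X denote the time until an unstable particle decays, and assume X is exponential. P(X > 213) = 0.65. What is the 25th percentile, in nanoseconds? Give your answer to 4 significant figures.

142.2

e^(−λ·213) = 0.65 ⇒ λ = −ln(0.65)/213 = 0.00202246.
25th percentile: 1 − e^(−λt) = 0.25, t = −ln(0.75)/λ = 142.244 nanoseconds.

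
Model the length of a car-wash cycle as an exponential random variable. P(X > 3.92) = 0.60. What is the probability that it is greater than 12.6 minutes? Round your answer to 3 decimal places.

e^(−λ·3.92) = 0.60 ⇒ λ = −ln(0.60)/3.92 = 0.130313.
P(X > 12.6) = e^(−0.130313·12.6) = e^(−1.6419) ≈ 0.194.

0.194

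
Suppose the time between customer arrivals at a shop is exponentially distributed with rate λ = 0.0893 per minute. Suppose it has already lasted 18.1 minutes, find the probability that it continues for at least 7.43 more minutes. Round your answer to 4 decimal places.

0.5150

The exponential is memoryless, so the remaining time is again Exp(λ): the condition X > 18.1 is irrelevant.
P(X > 7.43) = e^(−0.6635) ≈ 0.5150.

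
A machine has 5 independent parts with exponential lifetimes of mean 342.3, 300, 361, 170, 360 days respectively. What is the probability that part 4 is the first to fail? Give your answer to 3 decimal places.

Rates: λ_i = 1/mean_i → 0.00292141, 0.00333333, 0.00277008, 0.00588235, 0.00277778; Σλ = 0.017685.
P(part 4 first) = λ_4/Σλ = 0.00588235/0.017685 ≈ 0.333.

0.333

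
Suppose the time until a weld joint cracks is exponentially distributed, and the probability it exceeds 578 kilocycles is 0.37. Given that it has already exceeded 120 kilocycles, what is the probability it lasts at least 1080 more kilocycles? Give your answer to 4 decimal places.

From e^(−λ·578) = 0.37, λ = −ln(0.37)/578 = 0.00172016.
Memoryless: P(X > 120+1080 | X > 120) = P(X > 1080) = e^(−0.00172016·1080) ≈ 0.1560.

0.1560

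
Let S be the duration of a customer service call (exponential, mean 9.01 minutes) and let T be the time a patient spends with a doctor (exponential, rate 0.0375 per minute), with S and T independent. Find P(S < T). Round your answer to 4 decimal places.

0.7475

λ_1 = 1/9.01 = 0.110988, λ_2 = 0.0375.
For independent exponentials, P(S < T) = λ_1/(λ_1+λ_2) = 0.110988/0.148488 ≈ 0.7475.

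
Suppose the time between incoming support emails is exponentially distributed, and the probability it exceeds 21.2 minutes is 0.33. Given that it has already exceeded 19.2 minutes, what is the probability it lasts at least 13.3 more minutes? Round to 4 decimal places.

0.4988

From e^(−λ·21.2) = 0.33, λ = −ln(0.33)/21.2 = 0.0522954.
Memoryless: P(X > 19.2+13.3 | X > 19.2) = P(X > 13.3) = e^(−0.0522954·13.3) ≈ 0.4988.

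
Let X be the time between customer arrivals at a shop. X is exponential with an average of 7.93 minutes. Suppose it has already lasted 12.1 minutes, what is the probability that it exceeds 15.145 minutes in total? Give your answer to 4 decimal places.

The rate is λ = 1/7.93 = 0.126103 per minute.
By the memoryless property, P(X > 12.1+3.045 | X > 12.1) = P(X > 3.045).
P(X > 3.045) = e^(−0.38398) ≈ 0.6811.

0.6811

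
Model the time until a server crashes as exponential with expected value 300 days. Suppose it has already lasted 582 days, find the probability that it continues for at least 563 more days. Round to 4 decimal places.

0.1531

The rate is λ = 1/300 = 0.00333333 per day.
The exponential is memoryless, so the remaining time is again Exp(λ): the condition X > 582 is irrelevant.
P(X > 563) = e^(−1.8767) ≈ 0.1531.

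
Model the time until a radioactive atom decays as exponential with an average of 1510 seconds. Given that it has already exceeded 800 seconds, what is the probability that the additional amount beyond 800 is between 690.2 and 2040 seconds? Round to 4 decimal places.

0.3741

The rate is λ = 1/1510 = 0.000662252 per second.
Memoryless: the residual past 800 is again Exp(λ).
P(690.2 < residual < 2040) = e^(−λ·690.2) − e^(−λ·2040) = 0.63313 − 0.25898 ≈ 0.3741.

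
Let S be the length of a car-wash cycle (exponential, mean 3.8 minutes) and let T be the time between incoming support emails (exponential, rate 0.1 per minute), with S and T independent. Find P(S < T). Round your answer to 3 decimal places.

0.725

λ_1 = 1/3.8 = 0.263158, λ_2 = 0.1.
For independent exponentials, P(S < T) = λ_1/(λ_1+λ_2) = 0.263158/0.363158 ≈ 0.725.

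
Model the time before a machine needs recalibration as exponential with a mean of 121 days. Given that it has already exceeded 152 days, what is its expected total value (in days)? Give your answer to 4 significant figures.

The rate is λ = 1/121 = 0.00826446 per day.
By memorylessness, E[X | X > 152] = 152 + 1/λ = 152 + 121 = 273 days.

273.0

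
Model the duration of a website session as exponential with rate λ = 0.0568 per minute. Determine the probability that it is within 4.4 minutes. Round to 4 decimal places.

P(X ≤ 4.4) = 1 − e^(−λ·4.4) = 1 − e^(−0.24992) ≈ 0.2211.

0.2211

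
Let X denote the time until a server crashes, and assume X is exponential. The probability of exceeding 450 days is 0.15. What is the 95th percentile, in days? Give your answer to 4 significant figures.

710.6

e^(−λ·450) = 0.15 ⇒ λ = −ln(0.15)/450 = 0.00421582.
95th percentile: 1 − e^(−λt) = 0.95, t = −ln(0.05)/λ = 710.593 days.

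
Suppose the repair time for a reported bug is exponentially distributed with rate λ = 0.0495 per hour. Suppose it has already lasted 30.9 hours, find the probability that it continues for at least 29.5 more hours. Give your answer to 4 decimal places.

P(X > s+t | X > s) = e^(−λ(s+t))/e^(−λs) = e^(−λt), independent of s = 30.9.
P(X > 29.5) = e^(−1.4603) ≈ 0.2322.

0.2322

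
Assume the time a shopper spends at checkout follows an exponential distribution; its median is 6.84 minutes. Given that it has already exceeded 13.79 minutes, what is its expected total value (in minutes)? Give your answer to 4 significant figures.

For an exponential, median = ln(2)/λ, so λ = ln 2 / 6.84 = 0.101337 per minute.
By memorylessness, E[X | X > 13.79] = 13.79 + 1/λ = 13.79 + 9.86803 = 23.658 minutes.

23.66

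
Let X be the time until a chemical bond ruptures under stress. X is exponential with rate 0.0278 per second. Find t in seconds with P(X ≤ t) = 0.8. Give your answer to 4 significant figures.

Set 1 − e^(−λt) = 0.8, so t = −ln(0.2)/λ = 1.6094/0.0278 ≈ 57.8935 seconds.

57.89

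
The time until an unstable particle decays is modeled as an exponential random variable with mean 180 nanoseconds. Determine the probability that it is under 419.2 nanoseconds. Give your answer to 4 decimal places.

0.9026

The rate is λ = 1/180 = 0.00555556 per nanosecond.
P(X ≤ 419.2) = 1 − e^(−λ·419.2) = 1 − e^(−2.3289) ≈ 0.9026.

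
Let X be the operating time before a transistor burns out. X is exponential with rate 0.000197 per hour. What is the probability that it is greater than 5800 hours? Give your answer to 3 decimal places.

P(X > 5800) = e^(−λ·5800) = e^(−1.1426) ≈ 0.319.

0.319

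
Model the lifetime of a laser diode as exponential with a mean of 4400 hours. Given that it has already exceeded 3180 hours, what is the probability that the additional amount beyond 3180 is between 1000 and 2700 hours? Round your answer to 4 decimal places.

0.2553

The rate is λ = 1/4400 = 0.000227273 per hour.
Memoryless: the residual past 3180 is again Exp(λ).
P(1000 < residual < 2700) = e^(−λ·1000) − e^(−λ·2700) = 0.79670 − 0.54138 ≈ 0.2553.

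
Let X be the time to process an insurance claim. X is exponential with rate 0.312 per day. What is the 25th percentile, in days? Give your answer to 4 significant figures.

Set 1 − e^(−λt) = 0.25, so t = −ln(0.75)/λ = 0.28768/0.312 ≈ 0.922058 days.

0.9221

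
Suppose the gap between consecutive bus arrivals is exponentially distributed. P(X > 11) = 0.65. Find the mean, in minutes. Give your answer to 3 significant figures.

25.5

e^(−λ·11) = 0.65 ⇒ λ = −ln(0.65)/11 = 0.0391621.
Mean = 1/λ = 25.5349 minutes.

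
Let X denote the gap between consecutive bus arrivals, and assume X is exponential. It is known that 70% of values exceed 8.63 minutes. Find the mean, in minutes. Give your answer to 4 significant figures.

24.20

e^(−λ·8.63) = 0.70 ⇒ λ = −ln(0.70)/8.63 = 0.0413297.
Mean = 1/λ = 24.1957 minutes.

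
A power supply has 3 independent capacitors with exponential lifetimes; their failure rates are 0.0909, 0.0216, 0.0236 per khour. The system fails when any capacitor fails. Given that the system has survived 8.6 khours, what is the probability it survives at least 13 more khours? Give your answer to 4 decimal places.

Time to first failure ~ Exp(Σλ) with Σλ = 0.1361.
By memorylessness, P(T > 8.6+13 | T > 8.6) = P(T > 13) = e^(−0.1361·13) ≈ 0.1705.

0.1705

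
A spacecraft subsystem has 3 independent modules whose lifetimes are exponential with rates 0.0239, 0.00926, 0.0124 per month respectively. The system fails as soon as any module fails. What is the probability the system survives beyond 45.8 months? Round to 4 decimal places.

The time to first failure is exponential with rate Σλ = 0.0239 + 0.00926 + 0.0124 = 0.04556.
P(min > 45.8) = e^(−0.04556·45.8) = e^(−2.0866) ≈ 0.1241.

0.1241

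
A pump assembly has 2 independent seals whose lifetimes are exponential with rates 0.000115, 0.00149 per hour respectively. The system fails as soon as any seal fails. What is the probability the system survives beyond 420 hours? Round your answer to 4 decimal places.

The time to first failure is exponential with rate Σλ = 0.000115 + 0.00149 = 0.001605.
P(min > 420) = e^(−0.001605·420) = e^(−0.6741) ≈ 0.5096.

0.5096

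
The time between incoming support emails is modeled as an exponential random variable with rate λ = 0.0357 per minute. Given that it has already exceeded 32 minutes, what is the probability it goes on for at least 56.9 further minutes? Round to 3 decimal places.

P(X > s+t | X > s) = e^(−λ(s+t))/e^(−λs) = e^(−λt), independent of s = 32.
P(X > 56.9) = e^(−2.0313) ≈ 0.131.

0.131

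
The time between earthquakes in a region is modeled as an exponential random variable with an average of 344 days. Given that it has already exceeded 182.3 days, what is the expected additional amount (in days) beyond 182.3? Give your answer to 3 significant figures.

344

The rate is λ = 1/344 = 0.00290698 per day.
By memorylessness, the remaining amount past any threshold is again Exp(λ) with mean 1/λ = 344 days.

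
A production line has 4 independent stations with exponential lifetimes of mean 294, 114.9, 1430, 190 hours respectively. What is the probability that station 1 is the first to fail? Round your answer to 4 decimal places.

Rates: λ_i = 1/mean_i → 0.00340136, 0.00870322, 0.000699301, 0.00526316; Σλ = 0.018067.
P(station 1 first) = λ_1/Σλ = 0.00340136/0.018067 ≈ 0.1883.

0.1883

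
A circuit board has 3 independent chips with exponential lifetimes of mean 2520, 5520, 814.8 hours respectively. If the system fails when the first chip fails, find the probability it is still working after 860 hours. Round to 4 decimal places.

0.2117

The first failure time is exponential with rate Σλ_i = 1/2520 + 1/5520 + 1/814.8 = 0.00180528 per hour.
P(min > 860) = e^(−0.00180528·860) = e^(−1.5525) ≈ 0.2117.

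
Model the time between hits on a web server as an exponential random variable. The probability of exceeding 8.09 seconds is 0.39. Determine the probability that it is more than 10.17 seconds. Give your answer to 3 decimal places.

0.306

e^(−λ·8.09) = 0.39 ⇒ λ = −ln(0.39)/8.09 = 0.116392.
P(X > 10.17) = e^(−0.116392·10.17) = e^(−1.1837) ≈ 0.306.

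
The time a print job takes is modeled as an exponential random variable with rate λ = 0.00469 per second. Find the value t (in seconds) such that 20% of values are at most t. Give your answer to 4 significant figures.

Set 1 − e^(−λt) = 0.2, so t = −ln(0.8)/λ = 0.22314/0.00469 ≈ 47.5786 seconds.

47.58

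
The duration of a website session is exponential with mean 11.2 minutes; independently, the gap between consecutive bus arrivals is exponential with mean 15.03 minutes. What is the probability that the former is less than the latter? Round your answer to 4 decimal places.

λ_1 = 1/11.2 = 0.0892857, λ_2 = 1/15.03 = 0.0665336.
For independent exponentials, P(the former < the latter) = λ_1/(λ_1+λ_2) = 0.0892857/0.155819 ≈ 0.5730.

0.5730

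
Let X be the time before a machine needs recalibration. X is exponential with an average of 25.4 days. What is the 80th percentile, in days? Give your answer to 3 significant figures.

40.9

The rate is λ = 1/25.4 = 0.0393701 per day.
Set 1 − e^(−λt) = 0.8, so t = −ln(0.2)/λ = 1.6094/0.0393701 ≈ 40.8797 days.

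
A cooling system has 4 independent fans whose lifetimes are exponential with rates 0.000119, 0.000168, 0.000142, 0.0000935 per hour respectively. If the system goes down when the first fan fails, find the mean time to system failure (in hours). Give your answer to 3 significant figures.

The time to first failure is exponential with rate Σλ = 0.000119 + 0.000168 + 0.000142 + 0.0000935 = 0.0005225.
E[min] = 1/Σλ = 1/0.0005225 = 1913.88 hours.

1910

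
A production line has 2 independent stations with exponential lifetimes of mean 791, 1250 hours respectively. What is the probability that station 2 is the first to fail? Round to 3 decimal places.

Rates: λ_i = 1/mean_i → 0.00126422, 0.0008; Σλ = 0.00206422.
P(station 2 first) = λ_2/Σλ = 0.0008/0.00206422 ≈ 0.388.

0.388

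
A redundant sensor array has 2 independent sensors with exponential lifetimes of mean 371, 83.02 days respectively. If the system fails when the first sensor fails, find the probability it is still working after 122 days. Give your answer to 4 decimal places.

0.1656

The first failure time is exponential with rate Σλ_i = 1/371 + 1/83.02 = 0.0147407 per day.
P(min > 122) = e^(−0.0147407·122) = e^(−1.7984) ≈ 0.1656.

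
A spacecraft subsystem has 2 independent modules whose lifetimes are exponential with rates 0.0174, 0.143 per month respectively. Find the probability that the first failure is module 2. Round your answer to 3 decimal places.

0.892

The time to first failure is exponential with rate Σλ = 0.0174 + 0.143 = 0.1604.
P(module 2 first) = λ_2/Σλ = 0.143/0.1604 ≈ 0.892.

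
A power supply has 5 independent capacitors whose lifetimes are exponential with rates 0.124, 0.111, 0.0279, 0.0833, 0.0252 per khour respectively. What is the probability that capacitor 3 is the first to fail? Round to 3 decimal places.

The time to first failure is exponential with rate Σλ = 0.124 + 0.111 + 0.0279 + 0.0833 + 0.0252 = 0.3714.
P(capacitor 3 first) = λ_3/Σλ = 0.0279/0.3714 ≈ 0.075.

0.075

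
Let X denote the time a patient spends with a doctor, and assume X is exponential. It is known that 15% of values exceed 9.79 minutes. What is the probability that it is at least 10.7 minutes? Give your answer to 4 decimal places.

e^(−λ·9.79) = 0.15 ⇒ λ = −ln(0.15)/9.79 = 0.193781.
P(X > 10.7) = e^(−0.193781·10.7) = e^(−2.0735) ≈ 0.1257.

0.1257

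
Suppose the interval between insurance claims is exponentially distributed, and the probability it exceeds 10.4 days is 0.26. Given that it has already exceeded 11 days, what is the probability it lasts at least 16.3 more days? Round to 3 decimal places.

From e^(−λ·10.4) = 0.26, λ = −ln(0.26)/10.4 = 0.129526.
Memoryless: P(X > 11+16.3 | X > 11) = P(X > 16.3) = e^(−0.129526·16.3) ≈ 0.121.

0.121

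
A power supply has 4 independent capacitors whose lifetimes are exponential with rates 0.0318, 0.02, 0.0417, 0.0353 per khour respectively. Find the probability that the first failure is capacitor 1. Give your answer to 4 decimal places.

0.2469

The time to first failure is exponential with rate Σλ = 0.0318 + 0.02 + 0.0417 + 0.0353 = 0.1288.
P(capacitor 1 first) = λ_1/Σλ = 0.0318/0.1288 ≈ 0.2469.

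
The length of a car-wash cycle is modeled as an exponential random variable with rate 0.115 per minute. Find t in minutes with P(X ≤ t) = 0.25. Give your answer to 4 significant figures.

2.502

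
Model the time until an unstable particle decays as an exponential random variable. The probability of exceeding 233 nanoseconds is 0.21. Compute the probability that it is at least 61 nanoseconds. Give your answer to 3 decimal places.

0.665

e^(−λ·233) = 0.21 ⇒ λ = −ln(0.21)/233 = 0.00669806.
P(X > 61) = e^(−0.00669806·61) = e^(−0.40858) ≈ 0.665.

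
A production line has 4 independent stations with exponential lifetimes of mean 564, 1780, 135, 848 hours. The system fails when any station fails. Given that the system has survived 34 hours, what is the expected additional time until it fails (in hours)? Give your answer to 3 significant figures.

First-failure rate Σλ = 1/564 + 1/1780 + 1/135 + 1/848 = 0.0109215.
By memorylessness the expected residual is 1/Σλ = 91.5625 hours, regardless of the 34 already elapsed.

91.6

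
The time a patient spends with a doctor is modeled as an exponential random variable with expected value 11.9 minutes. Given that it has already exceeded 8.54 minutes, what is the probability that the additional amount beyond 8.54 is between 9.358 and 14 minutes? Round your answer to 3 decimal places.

0.147

The rate is λ = 1/11.9 = 0.0840336 per minute.
Memoryless: the residual past 8.54 is again Exp(λ).
P(9.358 < residual < 14) = e^(−λ·9.358) − e^(−λ·14) = 0.45549 − 0.30837 ≈ 0.147.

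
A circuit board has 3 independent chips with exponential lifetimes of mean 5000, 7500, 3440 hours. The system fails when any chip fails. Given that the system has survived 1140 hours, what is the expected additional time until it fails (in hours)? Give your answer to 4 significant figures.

1602

First-failure rate Σλ = 1/5000 + 1/7500 + 1/3440 = 0.000624031.
By memorylessness the expected residual is 1/Σλ = 1602.48 hours, regardless of the 1140 already elapsed.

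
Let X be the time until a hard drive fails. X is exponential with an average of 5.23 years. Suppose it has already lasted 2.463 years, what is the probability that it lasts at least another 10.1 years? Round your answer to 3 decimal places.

0.145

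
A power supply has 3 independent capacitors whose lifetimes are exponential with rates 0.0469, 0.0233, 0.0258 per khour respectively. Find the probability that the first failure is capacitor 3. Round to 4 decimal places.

0.2688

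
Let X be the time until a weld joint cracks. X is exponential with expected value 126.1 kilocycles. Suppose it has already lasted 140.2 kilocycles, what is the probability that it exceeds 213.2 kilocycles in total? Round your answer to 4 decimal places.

The rate is λ = 1/126.1 = 0.00793021 per kilocycle.
P(X > s+t | X > s) = e^(−λ(s+t))/e^(−λs) = e^(−λt), independent of s = 140.2.
P(X > 73) = e^(−0.57891) ≈ 0.5605.

0.5605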